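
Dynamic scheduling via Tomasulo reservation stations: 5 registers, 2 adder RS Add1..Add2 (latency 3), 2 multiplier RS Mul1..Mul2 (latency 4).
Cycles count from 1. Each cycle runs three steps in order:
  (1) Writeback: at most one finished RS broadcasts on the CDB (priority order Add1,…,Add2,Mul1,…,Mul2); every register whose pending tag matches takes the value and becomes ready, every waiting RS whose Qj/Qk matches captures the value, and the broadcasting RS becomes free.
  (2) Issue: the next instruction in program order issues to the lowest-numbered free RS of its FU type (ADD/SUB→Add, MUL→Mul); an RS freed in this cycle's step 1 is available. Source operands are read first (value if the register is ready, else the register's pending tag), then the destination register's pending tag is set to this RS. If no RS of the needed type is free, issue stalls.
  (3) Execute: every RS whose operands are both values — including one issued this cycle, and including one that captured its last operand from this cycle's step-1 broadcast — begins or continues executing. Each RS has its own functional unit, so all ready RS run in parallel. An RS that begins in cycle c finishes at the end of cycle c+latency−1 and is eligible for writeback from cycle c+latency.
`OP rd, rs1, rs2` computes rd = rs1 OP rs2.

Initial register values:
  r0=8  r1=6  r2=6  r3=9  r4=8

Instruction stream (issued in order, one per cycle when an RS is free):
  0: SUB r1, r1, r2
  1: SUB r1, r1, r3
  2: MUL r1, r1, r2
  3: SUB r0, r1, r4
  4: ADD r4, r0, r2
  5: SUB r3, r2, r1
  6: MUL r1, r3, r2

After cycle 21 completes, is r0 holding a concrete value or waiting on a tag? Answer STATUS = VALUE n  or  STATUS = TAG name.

c1: issue SUB r1<-Add1 | r0:8,r1:Add1,r2:6,r3:9,r4:8
c2: issue SUB r1<-Add2 | r0:8,r1:Add2,r2:6,r3:9,r4:8
c3: issue MUL r1<-Mul1 | r0:8,r1:Mul1,r2:6,r3:9,r4:8
c4: CDB Add1=0; issue SUB r0<-Add1 | r0:Add1,r1:Mul1,r2:6,r3:9,r4:8
c5: stall | r0:Add1,r1:Mul1,r2:6,r3:9,r4:8
c6: stall | r0:Add1,r1:Mul1,r2:6,r3:9,r4:8
c7: CDB Add2=-9; issue ADD r4<-Add2 | r0:Add1,r1:Mul1,r2:6,r3:9,r4:Add2
c8: stall | r0:Add1,r1:Mul1,r2:6,r3:9,r4:Add2
c9: stall | r0:Add1,r1:Mul1,r2:6,r3:9,r4:Add2
c10: stall | r0:Add1,r1:Mul1,r2:6,r3:9,r4:Add2
c11: CDB Mul1=-54; stall | r0:Add1,r1:-54,r2:6,r3:9,r4:Add2
c12: stall | r0:Add1,r1:-54,r2:6,r3:9,r4:Add2
c13: stall | r0:Add1,r1:-54,r2:6,r3:9,r4:Add2
c14: CDB Add1=-62; issue SUB r3<-Add1 | r0:-62,r1:-54,r2:6,r3:Add1,r4:Add2
c15: issue MUL r1<-Mul1 | r0:-62,r1:Mul1,r2:6,r3:Add1,r4:Add2
c16: - | r0:-62,r1:Mul1,r2:6,r3:Add1,r4:Add2
c17: CDB Add1=60 | r0:-62,r1:Mul1,r2:6,r3:60,r4:Add2
c18: CDB Add2=-56 | r0:-62,r1:Mul1,r2:6,r3:60,r4:-56
c19: - | r0:-62,r1:Mul1,r2:6,r3:60,r4:-56
c20: - | r0:-62,r1:Mul1,r2:6,r3:60,r4:-56
c21: CDB Mul1=360 | r0:-62,r1:360,r2:6,r3:60,r4:-56

STATUS = VALUE -62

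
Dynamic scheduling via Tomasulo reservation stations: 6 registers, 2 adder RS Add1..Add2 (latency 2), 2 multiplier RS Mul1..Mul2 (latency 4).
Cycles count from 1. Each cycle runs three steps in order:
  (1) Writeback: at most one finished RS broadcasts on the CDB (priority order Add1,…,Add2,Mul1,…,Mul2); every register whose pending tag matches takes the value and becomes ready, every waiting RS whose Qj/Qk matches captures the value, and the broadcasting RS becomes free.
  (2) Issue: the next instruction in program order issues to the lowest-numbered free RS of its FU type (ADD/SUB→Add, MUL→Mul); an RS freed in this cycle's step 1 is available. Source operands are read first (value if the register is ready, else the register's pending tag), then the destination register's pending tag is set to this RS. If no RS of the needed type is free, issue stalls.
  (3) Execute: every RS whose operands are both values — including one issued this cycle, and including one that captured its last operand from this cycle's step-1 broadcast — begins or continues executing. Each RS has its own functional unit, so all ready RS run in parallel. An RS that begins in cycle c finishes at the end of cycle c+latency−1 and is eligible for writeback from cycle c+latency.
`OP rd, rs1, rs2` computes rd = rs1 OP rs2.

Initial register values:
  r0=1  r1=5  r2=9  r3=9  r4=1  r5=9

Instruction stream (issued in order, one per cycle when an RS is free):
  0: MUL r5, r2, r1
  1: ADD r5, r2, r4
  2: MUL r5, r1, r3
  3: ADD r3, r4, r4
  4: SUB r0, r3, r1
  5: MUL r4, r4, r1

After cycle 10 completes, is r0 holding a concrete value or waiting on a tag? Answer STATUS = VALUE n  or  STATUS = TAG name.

  c1: issue MUL r5<-Mul1  regs: r0:1,r1:5,r2:9,r3:9,r4:1,r5:Mul1
  c2: issue ADD r5<-Add1  regs: r0:1,r1:5,r2:9,r3:9,r4:1,r5:Add1
  c3: issue MUL r5<-Mul2  regs: r0:1,r1:5,r2:9,r3:9,r4:1,r5:Mul2
  c4: CDB Add1=10; issue ADD r3<-Add1  regs: r0:1,r1:5,r2:9,r3:Add1,r4:1,r5:Mul2
  c5: CDB Mul1=45; issue SUB r0<-Add2  regs: r0:Add2,r1:5,r2:9,r3:Add1,r4:1,r5:Mul2
  c6: CDB Add1=2; issue MUL r4<-Mul1  regs: r0:Add2,r1:5,r2:9,r3:2,r4:Mul1,r5:Mul2
  c7: CDB Mul2=45  regs: r0:Add2,r1:5,r2:9,r3:2,r4:Mul1,r5:45
  c8: CDB Add2=-3  regs: r0:-3,r1:5,r2:9,r3:2,r4:Mul1,r5:45
  c9: -  regs: r0:-3,r1:5,r2:9,r3:2,r4:Mul1,r5:45
  c10: CDB Mul1=5  regs: r0:-3,r1:5,r2:9,r3:2,r4:5,r5:45

STATUS = VALUE -3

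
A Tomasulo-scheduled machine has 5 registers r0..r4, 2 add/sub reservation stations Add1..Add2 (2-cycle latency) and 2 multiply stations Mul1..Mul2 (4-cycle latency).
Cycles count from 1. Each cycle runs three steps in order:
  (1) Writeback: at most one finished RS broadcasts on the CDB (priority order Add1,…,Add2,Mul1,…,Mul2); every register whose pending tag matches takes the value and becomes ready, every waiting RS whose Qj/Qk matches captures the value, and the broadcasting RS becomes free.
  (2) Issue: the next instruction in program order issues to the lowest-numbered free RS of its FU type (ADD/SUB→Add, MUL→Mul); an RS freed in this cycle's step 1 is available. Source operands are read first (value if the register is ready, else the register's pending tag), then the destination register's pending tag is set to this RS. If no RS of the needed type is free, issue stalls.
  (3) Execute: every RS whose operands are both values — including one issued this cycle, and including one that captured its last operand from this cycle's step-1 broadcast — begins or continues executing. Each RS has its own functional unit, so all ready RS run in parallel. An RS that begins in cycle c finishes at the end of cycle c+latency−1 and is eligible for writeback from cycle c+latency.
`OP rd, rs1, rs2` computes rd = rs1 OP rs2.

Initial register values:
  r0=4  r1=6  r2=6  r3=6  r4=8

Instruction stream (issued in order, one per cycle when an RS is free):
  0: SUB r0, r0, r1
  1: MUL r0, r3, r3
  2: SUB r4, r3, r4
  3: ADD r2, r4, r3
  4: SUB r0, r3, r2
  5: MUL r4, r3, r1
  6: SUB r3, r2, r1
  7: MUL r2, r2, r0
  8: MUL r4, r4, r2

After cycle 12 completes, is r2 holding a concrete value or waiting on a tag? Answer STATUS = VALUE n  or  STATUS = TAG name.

c1: issue SUB r0<-Add1 | r0:Add1,r1:6,r2:6,r3:6,r4:8
c2: issue MUL r0<-Mul1 | r0:Mul1,r1:6,r2:6,r3:6,r4:8
c3: CDB Add1=-2; issue SUB r4<-Add1 | r0:Mul1,r1:6,r2:6,r3:6,r4:Add1
c4: issue ADD r2<-Add2 | r0:Mul1,r1:6,r2:Add2,r3:6,r4:Add1
c5: CDB Add1=-2; issue SUB r0<-Add1 | r0:Add1,r1:6,r2:Add2,r3:6,r4:-2
c6: CDB Mul1=36; issue MUL r4<-Mul1 | r0:Add1,r1:6,r2:Add2,r3:6,r4:Mul1
c7: CDB Add2=4; issue SUB r3<-Add2 | r0:Add1,r1:6,r2:4,r3:Add2,r4:Mul1
c8: issue MUL r2<-Mul2 | r0:Add1,r1:6,r2:Mul2,r3:Add2,r4:Mul1
c9: CDB Add1=2; stall | r0:2,r1:6,r2:Mul2,r3:Add2,r4:Mul1
c10: CDB Add2=-2; stall | r0:2,r1:6,r2:Mul2,r3:-2,r4:Mul1
c11: CDB Mul1=36; issue MUL r4<-Mul1 | r0:2,r1:6,r2:Mul2,r3:-2,r4:Mul1
c12: - | r0:2,r1:6,r2:Mul2,r3:-2,r4:Mul1

STATUS = TAG Mul2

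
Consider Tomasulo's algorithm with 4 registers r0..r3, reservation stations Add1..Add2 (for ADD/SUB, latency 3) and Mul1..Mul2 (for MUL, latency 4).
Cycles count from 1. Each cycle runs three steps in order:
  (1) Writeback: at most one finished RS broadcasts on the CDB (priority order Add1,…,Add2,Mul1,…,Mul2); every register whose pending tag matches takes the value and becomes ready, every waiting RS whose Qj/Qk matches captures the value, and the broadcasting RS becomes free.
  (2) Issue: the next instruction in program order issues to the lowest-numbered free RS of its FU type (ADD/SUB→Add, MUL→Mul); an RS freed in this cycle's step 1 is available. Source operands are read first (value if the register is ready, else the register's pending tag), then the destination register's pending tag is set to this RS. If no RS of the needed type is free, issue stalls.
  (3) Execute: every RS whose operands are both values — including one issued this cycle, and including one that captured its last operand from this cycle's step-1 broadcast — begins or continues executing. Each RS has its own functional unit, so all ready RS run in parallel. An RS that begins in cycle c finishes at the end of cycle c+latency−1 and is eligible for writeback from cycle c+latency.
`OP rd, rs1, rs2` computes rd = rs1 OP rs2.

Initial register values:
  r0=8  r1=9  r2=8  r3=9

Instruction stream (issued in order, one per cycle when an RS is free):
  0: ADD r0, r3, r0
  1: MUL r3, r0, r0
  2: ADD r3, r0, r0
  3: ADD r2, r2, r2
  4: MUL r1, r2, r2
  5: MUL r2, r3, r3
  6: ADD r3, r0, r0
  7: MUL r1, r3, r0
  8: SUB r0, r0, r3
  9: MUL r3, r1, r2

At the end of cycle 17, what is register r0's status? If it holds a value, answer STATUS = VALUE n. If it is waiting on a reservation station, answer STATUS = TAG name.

STATUS = VALUE -17

cycle 1: issue ADD r0<-Add1 // r0:Add1,r1:9,r2:8,r3:9
cycle 2: issue MUL r3<-Mul1 // r0:Add1,r1:9,r2:8,r3:Mul1
cycle 3: issue ADD r3<-Add2 // r0:Add1,r1:9,r2:8,r3:Add2
cycle 4: CDB Add1=17; issue ADD r2<-Add1 // r0:17,r1:9,r2:Add1,r3:Add2
cycle 5: issue MUL r1<-Mul2 // r0:17,r1:Mul2,r2:Add1,r3:Add2
cycle 6: stall // r0:17,r1:Mul2,r2:Add1,r3:Add2
cycle 7: CDB Add1=16; stall // r0:17,r1:Mul2,r2:16,r3:Add2
cycle 8: CDB Add2=34; stall // r0:17,r1:Mul2,r2:16,r3:34
cycle 9: CDB Mul1=289; issue MUL r2<-Mul1 // r0:17,r1:Mul2,r2:Mul1,r3:34
cycle 10: issue ADD r3<-Add1 // r0:17,r1:Mul2,r2:Mul1,r3:Add1
cycle 11: CDB Mul2=256; issue MUL r1<-Mul2 // r0:17,r1:Mul2,r2:Mul1,r3:Add1
cycle 12: issue SUB r0<-Add2 // r0:Add2,r1:Mul2,r2:Mul1,r3:Add1
cycle 13: CDB Add1=34; stall // r0:Add2,r1:Mul2,r2:Mul1,r3:34
cycle 14: CDB Mul1=1156; issue MUL r3<-Mul1 // r0:Add2,r1:Mul2,r2:1156,r3:Mul1
cycle 15: - // r0:Add2,r1:Mul2,r2:1156,r3:Mul1
cycle 16: CDB Add2=-17 // r0:-17,r1:Mul2,r2:1156,r3:Mul1
cycle 17: CDB Mul2=578 // r0:-17,r1:578,r2:1156,r3:Mul1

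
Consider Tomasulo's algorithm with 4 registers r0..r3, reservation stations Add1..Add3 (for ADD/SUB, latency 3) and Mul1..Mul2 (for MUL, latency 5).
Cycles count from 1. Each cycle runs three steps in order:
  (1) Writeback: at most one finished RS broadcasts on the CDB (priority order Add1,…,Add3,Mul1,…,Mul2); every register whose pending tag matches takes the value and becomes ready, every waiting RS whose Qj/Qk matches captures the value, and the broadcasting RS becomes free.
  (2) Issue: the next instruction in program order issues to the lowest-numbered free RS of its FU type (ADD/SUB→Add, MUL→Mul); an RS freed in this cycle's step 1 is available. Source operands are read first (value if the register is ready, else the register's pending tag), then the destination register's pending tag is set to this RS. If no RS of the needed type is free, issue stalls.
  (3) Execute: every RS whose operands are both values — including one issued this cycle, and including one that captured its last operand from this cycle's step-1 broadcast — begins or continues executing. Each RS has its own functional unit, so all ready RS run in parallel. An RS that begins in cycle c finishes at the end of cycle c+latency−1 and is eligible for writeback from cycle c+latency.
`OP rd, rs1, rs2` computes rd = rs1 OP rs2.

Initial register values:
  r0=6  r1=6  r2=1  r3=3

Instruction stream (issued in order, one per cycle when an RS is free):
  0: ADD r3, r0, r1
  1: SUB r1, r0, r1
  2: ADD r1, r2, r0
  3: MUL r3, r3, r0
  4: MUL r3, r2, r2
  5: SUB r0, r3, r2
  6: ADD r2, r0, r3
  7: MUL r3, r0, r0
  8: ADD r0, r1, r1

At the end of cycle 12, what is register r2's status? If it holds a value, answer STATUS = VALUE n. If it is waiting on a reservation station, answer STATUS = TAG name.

c1: issue ADD r3<-Add1 | r0:6,r1:6,r2:1,r3:Add1
c2: issue SUB r1<-Add2 | r0:6,r1:Add2,r2:1,r3:Add1
c3: issue ADD r1<-Add3 | r0:6,r1:Add3,r2:1,r3:Add1
c4: CDB Add1=12; issue MUL r3<-Mul1 | r0:6,r1:Add3,r2:1,r3:Mul1
c5: CDB Add2=0; issue MUL r3<-Mul2 | r0:6,r1:Add3,r2:1,r3:Mul2
c6: CDB Add3=7; issue SUB r0<-Add1 | r0:Add1,r1:7,r2:1,r3:Mul2
c7: issue ADD r2<-Add2 | r0:Add1,r1:7,r2:Add2,r3:Mul2
c8: stall | r0:Add1,r1:7,r2:Add2,r3:Mul2
c9: CDB Mul1=72; issue MUL r3<-Mul1 | r0:Add1,r1:7,r2:Add2,r3:Mul1
c10: CDB Mul2=1; issue ADD r0<-Add3 | r0:Add3,r1:7,r2:Add2,r3:Mul1
c11: - | r0:Add3,r1:7,r2:Add2,r3:Mul1
c12: - | r0:Add3,r1:7,r2:Add2,r3:Mul1

STATUS = TAG Add2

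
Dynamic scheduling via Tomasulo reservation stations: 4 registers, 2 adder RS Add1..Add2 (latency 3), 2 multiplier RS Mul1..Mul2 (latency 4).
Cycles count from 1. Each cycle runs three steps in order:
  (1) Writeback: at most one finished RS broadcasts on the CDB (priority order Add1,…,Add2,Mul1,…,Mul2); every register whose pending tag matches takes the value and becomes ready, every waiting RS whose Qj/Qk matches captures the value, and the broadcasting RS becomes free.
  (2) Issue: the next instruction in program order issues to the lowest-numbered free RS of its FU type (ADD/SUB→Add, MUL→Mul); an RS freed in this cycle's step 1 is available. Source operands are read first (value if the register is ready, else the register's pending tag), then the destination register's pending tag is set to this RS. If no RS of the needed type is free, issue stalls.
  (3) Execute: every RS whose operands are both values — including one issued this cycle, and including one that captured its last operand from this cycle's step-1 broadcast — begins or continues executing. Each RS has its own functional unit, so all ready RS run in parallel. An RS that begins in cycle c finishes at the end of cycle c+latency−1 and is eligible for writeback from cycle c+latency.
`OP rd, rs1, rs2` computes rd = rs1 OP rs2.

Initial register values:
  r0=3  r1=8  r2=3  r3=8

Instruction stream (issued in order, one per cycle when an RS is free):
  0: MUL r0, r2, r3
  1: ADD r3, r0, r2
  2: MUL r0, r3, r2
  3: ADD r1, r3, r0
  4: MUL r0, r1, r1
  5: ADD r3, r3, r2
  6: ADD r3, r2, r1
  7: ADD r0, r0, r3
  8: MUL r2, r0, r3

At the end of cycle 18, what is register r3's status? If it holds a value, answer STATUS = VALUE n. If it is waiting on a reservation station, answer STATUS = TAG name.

STATUS = VALUE 111

c1: issue MUL r0<-Mul1 | r0:Mul1,r1:8,r2:3,r3:8
c2: issue ADD r3<-Add1 | r0:Mul1,r1:8,r2:3,r3:Add1
c3: issue MUL r0<-Mul2 | r0:Mul2,r1:8,r2:3,r3:Add1
c4: issue ADD r1<-Add2 | r0:Mul2,r1:Add2,r2:3,r3:Add1
c5: CDB Mul1=24; issue MUL r0<-Mul1 | r0:Mul1,r1:Add2,r2:3,r3:Add1
c6: stall | r0:Mul1,r1:Add2,r2:3,r3:Add1
c7: stall | r0:Mul1,r1:Add2,r2:3,r3:Add1
c8: CDB Add1=27; issue ADD r3<-Add1 | r0:Mul1,r1:Add2,r2:3,r3:Add1
c9: stall | r0:Mul1,r1:Add2,r2:3,r3:Add1
c10: stall | r0:Mul1,r1:Add2,r2:3,r3:Add1
c11: CDB Add1=30; issue ADD r3<-Add1 | r0:Mul1,r1:Add2,r2:3,r3:Add1
c12: CDB Mul2=81; stall | r0:Mul1,r1:Add2,r2:3,r3:Add1
c13: stall | r0:Mul1,r1:Add2,r2:3,r3:Add1
c14: stall | r0:Mul1,r1:Add2,r2:3,r3:Add1
c15: CDB Add2=108; issue ADD r0<-Add2 | r0:Add2,r1:108,r2:3,r3:Add1
c16: issue MUL r2<-Mul2 | r0:Add2,r1:108,r2:Mul2,r3:Add1
c17: - | r0:Add2,r1:108,r2:Mul2,r3:Add1
c18: CDB Add1=111 | r0:Add2,r1:108,r2:Mul2,r3:111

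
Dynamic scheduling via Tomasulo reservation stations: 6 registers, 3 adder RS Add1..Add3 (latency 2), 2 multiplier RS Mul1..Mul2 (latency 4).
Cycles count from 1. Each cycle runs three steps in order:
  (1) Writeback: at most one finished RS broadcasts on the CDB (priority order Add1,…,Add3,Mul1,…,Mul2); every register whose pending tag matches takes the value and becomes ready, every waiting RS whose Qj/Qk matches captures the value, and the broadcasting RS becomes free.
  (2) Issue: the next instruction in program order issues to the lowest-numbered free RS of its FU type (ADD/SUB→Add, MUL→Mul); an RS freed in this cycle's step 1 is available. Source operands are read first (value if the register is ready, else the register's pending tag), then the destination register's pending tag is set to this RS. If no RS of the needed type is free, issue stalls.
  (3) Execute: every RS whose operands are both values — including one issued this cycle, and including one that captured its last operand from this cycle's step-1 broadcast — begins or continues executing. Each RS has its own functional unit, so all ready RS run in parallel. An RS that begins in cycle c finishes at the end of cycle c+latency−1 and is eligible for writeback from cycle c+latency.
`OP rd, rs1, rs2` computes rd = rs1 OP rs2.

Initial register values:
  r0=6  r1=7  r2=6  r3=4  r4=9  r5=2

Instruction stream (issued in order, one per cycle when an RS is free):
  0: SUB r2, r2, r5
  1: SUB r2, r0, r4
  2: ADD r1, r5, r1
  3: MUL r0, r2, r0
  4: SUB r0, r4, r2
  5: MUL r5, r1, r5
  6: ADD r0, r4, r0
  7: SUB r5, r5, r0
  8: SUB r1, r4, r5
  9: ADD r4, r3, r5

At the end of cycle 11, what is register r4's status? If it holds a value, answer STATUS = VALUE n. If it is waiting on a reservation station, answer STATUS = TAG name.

STATUS = TAG Add3

cycle 1: issue SUB r2<-Add1 // r0:6,r1:7,r2:Add1,r3:4,r4:9,r5:2
cycle 2: issue SUB r2<-Add2 // r0:6,r1:7,r2:Add2,r3:4,r4:9,r5:2
cycle 3: CDB Add1=4; issue ADD r1<-Add1 // r0:6,r1:Add1,r2:Add2,r3:4,r4:9,r5:2
cycle 4: CDB Add2=-3; issue MUL r0<-Mul1 // r0:Mul1,r1:Add1,r2:-3,r3:4,r4:9,r5:2
cycle 5: CDB Add1=9; issue SUB r0<-Add1 // r0:Add1,r1:9,r2:-3,r3:4,r4:9,r5:2
cycle 6: issue MUL r5<-Mul2 // r0:Add1,r1:9,r2:-3,r3:4,r4:9,r5:Mul2
cycle 7: CDB Add1=12; issue ADD r0<-Add1 // r0:Add1,r1:9,r2:-3,r3:4,r4:9,r5:Mul2
cycle 8: CDB Mul1=-18; issue SUB r5<-Add2 // r0:Add1,r1:9,r2:-3,r3:4,r4:9,r5:Add2
cycle 9: CDB Add1=21; issue SUB r1<-Add1 // r0:21,r1:Add1,r2:-3,r3:4,r4:9,r5:Add2
cycle 10: CDB Mul2=18; issue ADD r4<-Add3 // r0:21,r1:Add1,r2:-3,r3:4,r4:Add3,r5:Add2
cycle 11: - // r0:21,r1:Add1,r2:-3,r3:4,r4:Add3,r5:Add2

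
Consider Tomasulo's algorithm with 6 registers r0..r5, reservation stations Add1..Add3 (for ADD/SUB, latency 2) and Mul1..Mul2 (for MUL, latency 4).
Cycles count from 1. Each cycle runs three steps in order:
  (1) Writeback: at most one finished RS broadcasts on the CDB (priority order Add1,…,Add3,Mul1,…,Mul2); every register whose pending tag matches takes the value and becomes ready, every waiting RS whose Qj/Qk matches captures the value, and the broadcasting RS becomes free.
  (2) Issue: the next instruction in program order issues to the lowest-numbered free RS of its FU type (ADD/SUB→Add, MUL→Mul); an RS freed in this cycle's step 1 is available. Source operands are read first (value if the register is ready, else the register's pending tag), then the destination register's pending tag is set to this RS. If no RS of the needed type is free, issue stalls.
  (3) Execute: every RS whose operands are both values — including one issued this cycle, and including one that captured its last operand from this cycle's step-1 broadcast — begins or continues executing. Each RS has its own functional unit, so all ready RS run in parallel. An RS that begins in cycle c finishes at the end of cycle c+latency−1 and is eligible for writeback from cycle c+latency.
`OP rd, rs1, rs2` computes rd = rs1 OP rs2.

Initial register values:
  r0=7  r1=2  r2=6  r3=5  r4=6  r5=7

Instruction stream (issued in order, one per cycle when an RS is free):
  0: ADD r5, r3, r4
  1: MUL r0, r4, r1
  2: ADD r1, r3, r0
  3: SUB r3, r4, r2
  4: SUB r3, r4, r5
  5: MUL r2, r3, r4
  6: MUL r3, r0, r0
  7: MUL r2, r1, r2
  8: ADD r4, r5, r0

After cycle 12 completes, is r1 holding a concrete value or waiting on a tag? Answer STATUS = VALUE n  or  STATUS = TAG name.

STATUS = VALUE 17

c1: issue ADD r5<-Add1 | r0:7,r1:2,r2:6,r3:5,r4:6,r5:Add1
c2: issue MUL r0<-Mul1 | r0:Mul1,r1:2,r2:6,r3:5,r4:6,r5:Add1
c3: CDB Add1=11; issue ADD r1<-Add1 | r0:Mul1,r1:Add1,r2:6,r3:5,r4:6,r5:11
c4: issue SUB r3<-Add2 | r0:Mul1,r1:Add1,r2:6,r3:Add2,r4:6,r5:11
c5: issue SUB r3<-Add3 | r0:Mul1,r1:Add1,r2:6,r3:Add3,r4:6,r5:11
c6: CDB Add2=0; issue MUL r2<-Mul2 | r0:Mul1,r1:Add1,r2:Mul2,r3:Add3,r4:6,r5:11
c7: CDB Add3=-5; stall | r0:Mul1,r1:Add1,r2:Mul2,r3:-5,r4:6,r5:11
c8: CDB Mul1=12; issue MUL r3<-Mul1 | r0:12,r1:Add1,r2:Mul2,r3:Mul1,r4:6,r5:11
c9: stall | r0:12,r1:Add1,r2:Mul2,r3:Mul1,r4:6,r5:11
c10: CDB Add1=17; stall | r0:12,r1:17,r2:Mul2,r3:Mul1,r4:6,r5:11
c11: CDB Mul2=-30; issue MUL r2<-Mul2 | r0:12,r1:17,r2:Mul2,r3:Mul1,r4:6,r5:11
c12: CDB Mul1=144; issue ADD r4<-Add1 | r0:12,r1:17,r2:Mul2,r3:144,r4:Add1,r5:11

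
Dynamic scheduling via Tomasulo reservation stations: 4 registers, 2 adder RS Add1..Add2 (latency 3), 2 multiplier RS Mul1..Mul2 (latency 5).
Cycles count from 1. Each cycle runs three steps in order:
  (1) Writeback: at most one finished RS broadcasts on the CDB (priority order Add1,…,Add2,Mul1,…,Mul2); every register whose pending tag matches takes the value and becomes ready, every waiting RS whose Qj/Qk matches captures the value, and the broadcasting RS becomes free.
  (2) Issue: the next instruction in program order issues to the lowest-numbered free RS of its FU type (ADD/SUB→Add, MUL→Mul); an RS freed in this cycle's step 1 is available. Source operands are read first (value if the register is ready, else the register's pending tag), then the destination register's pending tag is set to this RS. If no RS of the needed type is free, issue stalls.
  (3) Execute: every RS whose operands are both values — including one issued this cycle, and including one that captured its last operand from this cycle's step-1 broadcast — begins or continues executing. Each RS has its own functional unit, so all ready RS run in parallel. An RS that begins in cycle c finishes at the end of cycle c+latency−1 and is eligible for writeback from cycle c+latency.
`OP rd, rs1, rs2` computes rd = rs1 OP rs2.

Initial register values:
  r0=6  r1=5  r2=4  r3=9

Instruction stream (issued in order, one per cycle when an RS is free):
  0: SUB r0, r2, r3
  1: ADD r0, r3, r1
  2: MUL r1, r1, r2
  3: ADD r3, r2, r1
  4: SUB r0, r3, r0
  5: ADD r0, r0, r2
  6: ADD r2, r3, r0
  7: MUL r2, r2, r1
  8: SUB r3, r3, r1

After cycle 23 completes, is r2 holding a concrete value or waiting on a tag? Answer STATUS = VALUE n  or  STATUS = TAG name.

STATUS = TAG Mul1

c1: issue SUB r0<-Add1 | r0:Add1,r1:5,r2:4,r3:9
c2: issue ADD r0<-Add2 | r0:Add2,r1:5,r2:4,r3:9
c3: issue MUL r1<-Mul1 | r0:Add2,r1:Mul1,r2:4,r3:9
c4: CDB Add1=-5; issue ADD r3<-Add1 | r0:Add2,r1:Mul1,r2:4,r3:Add1
c5: CDB Add2=14; issue SUB r0<-Add2 | r0:Add2,r1:Mul1,r2:4,r3:Add1
c6: stall | r0:Add2,r1:Mul1,r2:4,r3:Add1
c7: stall | r0:Add2,r1:Mul1,r2:4,r3:Add1
c8: CDB Mul1=20; stall | r0:Add2,r1:20,r2:4,r3:Add1
c9: stall | r0:Add2,r1:20,r2:4,r3:Add1
c10: stall | r0:Add2,r1:20,r2:4,r3:Add1
c11: CDB Add1=24; issue ADD r0<-Add1 | r0:Add1,r1:20,r2:4,r3:24
c12: stall | r0:Add1,r1:20,r2:4,r3:24
c13: stall | r0:Add1,r1:20,r2:4,r3:24
c14: CDB Add2=10; issue ADD r2<-Add2 | r0:Add1,r1:20,r2:Add2,r3:24
c15: issue MUL r2<-Mul1 | r0:Add1,r1:20,r2:Mul1,r3:24
c16: stall | r0:Add1,r1:20,r2:Mul1,r3:24
c17: CDB Add1=14; issue SUB r3<-Add1 | r0:14,r1:20,r2:Mul1,r3:Add1
c18: - | r0:14,r1:20,r2:Mul1,r3:Add1
c19: - | r0:14,r1:20,r2:Mul1,r3:Add1
c20: CDB Add1=4 | r0:14,r1:20,r2:Mul1,r3:4
c21: CDB Add2=38 | r0:14,r1:20,r2:Mul1,r3:4
c22: - | r0:14,r1:20,r2:Mul1,r3:4
c23: - | r0:14,r1:20,r2:Mul1,r3:4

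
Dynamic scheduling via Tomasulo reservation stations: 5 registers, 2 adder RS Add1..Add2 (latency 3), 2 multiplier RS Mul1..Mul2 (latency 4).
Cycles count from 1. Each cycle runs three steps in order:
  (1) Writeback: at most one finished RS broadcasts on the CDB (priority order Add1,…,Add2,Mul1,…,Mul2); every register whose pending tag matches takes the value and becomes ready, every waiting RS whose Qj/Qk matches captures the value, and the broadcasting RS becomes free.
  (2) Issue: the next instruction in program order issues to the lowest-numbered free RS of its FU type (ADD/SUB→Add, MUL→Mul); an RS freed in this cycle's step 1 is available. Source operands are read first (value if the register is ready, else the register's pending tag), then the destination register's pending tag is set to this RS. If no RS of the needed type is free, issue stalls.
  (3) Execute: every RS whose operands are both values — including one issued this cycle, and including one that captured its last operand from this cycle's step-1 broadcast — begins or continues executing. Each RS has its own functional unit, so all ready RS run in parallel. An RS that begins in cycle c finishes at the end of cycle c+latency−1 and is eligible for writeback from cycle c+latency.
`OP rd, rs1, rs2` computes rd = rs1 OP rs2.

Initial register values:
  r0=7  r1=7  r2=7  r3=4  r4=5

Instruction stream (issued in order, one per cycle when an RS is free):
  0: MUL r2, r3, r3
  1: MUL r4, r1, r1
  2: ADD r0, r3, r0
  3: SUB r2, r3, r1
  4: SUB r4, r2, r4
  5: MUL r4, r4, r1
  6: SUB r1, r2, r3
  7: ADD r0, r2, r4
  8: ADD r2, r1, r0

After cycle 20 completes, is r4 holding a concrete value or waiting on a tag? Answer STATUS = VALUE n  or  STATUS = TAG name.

  c1: issue MUL r2<-Mul1  regs: r0:7,r1:7,r2:Mul1,r3:4,r4:5
  c2: issue MUL r4<-Mul2  regs: r0:7,r1:7,r2:Mul1,r3:4,r4:Mul2
  c3: issue ADD r0<-Add1  regs: r0:Add1,r1:7,r2:Mul1,r3:4,r4:Mul2
  c4: issue SUB r2<-Add2  regs: r0:Add1,r1:7,r2:Add2,r3:4,r4:Mul2
  c5: CDB Mul1=16; stall  regs: r0:Add1,r1:7,r2:Add2,r3:4,r4:Mul2
  c6: CDB Add1=11; issue SUB r4<-Add1  regs: r0:11,r1:7,r2:Add2,r3:4,r4:Add1
  c7: CDB Add2=-3; issue MUL r4<-Mul1  regs: r0:11,r1:7,r2:-3,r3:4,r4:Mul1
  c8: CDB Mul2=49; issue SUB r1<-Add2  regs: r0:11,r1:Add2,r2:-3,r3:4,r4:Mul1
  c9: stall  regs: r0:11,r1:Add2,r2:-3,r3:4,r4:Mul1
  c10: stall  regs: r0:11,r1:Add2,r2:-3,r3:4,r4:Mul1
  c11: CDB Add1=-52; issue ADD r0<-Add1  regs: r0:Add1,r1:Add2,r2:-3,r3:4,r4:Mul1
  c12: CDB Add2=-7; issue ADD r2<-Add2  regs: r0:Add1,r1:-7,r2:Add2,r3:4,r4:Mul1
  c13: -  regs: r0:Add1,r1:-7,r2:Add2,r3:4,r4:Mul1
  c14: -  regs: r0:Add1,r1:-7,r2:Add2,r3:4,r4:Mul1
  c15: CDB Mul1=-364  regs: r0:Add1,r1:-7,r2:Add2,r3:4,r4:-364
  c16: -  regs: r0:Add1,r1:-7,r2:Add2,r3:4,r4:-364
  c17: -  regs: r0:Add1,r1:-7,r2:Add2,r3:4,r4:-364
  c18: CDB Add1=-367  regs: r0:-367,r1:-7,r2:Add2,r3:4,r4:-364
  c19: -  regs: r0:-367,r1:-7,r2:Add2,r3:4,r4:-364
  c20: -  regs: r0:-367,r1:-7,r2:Add2,r3:4,r4:-364

STATUS = VALUE -364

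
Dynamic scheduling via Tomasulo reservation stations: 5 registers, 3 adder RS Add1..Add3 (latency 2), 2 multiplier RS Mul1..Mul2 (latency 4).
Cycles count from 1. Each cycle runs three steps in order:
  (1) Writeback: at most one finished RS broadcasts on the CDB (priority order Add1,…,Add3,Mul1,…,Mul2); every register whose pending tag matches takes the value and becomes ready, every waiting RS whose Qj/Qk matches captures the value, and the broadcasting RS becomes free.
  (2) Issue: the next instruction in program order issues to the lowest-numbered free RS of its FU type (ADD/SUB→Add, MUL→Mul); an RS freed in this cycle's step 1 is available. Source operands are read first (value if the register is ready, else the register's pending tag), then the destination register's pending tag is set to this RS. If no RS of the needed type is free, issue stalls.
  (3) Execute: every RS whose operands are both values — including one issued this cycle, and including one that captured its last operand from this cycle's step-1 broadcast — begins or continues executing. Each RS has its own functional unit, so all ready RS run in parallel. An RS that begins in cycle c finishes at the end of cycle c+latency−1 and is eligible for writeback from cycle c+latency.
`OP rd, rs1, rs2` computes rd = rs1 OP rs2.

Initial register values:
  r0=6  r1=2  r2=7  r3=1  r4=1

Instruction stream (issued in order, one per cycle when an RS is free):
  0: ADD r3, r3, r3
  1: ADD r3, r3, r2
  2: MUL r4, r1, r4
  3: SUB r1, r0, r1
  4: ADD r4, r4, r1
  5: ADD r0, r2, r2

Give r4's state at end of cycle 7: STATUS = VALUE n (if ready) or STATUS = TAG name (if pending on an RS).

  c1: issue ADD r3<-Add1  regs: r0:6,r1:2,r2:7,r3:Add1,r4:1
  c2: issue ADD r3<-Add2  regs: r0:6,r1:2,r2:7,r3:Add2,r4:1
  c3: CDB Add1=2; issue MUL r4<-Mul1  regs: r0:6,r1:2,r2:7,r3:Add2,r4:Mul1
  c4: issue SUB r1<-Add1  regs: r0:6,r1:Add1,r2:7,r3:Add2,r4:Mul1
  c5: CDB Add2=9; issue ADD r4<-Add2  regs: r0:6,r1:Add1,r2:7,r3:9,r4:Add2
  c6: CDB Add1=4; issue ADD r0<-Add1  regs: r0:Add1,r1:4,r2:7,r3:9,r4:Add2
  c7: CDB Mul1=2  regs: r0:Add1,r1:4,r2:7,r3:9,r4:Add2

STATUS = TAG Add2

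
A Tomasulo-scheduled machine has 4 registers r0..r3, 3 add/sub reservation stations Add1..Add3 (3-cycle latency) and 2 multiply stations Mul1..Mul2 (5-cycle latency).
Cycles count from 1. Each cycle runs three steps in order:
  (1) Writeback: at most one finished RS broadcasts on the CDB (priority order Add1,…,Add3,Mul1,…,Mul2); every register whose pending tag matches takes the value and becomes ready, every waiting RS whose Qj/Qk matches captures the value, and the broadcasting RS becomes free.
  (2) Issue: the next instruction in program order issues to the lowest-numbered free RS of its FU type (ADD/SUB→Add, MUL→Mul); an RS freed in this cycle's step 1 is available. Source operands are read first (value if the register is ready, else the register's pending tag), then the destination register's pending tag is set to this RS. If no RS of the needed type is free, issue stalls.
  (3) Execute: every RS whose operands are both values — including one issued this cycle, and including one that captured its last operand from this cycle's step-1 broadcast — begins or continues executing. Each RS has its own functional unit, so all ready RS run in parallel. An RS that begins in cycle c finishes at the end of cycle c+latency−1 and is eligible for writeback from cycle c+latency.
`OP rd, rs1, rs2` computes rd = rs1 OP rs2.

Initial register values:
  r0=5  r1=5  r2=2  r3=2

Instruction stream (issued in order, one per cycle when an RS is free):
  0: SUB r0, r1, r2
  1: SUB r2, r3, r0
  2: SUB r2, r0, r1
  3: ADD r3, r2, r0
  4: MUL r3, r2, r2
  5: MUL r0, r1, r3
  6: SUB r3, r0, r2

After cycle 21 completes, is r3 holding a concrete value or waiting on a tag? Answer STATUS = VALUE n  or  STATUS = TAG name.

STATUS = VALUE 22

cycle 1: issue SUB r0<-Add1 // r0:Add1,r1:5,r2:2,r3:2
cycle 2: issue SUB r2<-Add2 // r0:Add1,r1:5,r2:Add2,r3:2
cycle 3: issue SUB r2<-Add3 // r0:Add1,r1:5,r2:Add3,r3:2
cycle 4: CDB Add1=3; issue ADD r3<-Add1 // r0:3,r1:5,r2:Add3,r3:Add1
cycle 5: issue MUL r3<-Mul1 // r0:3,r1:5,r2:Add3,r3:Mul1
cycle 6: issue MUL r0<-Mul2 // r0:Mul2,r1:5,r2:Add3,r3:Mul1
cycle 7: CDB Add2=-1; issue SUB r3<-Add2 // r0:Mul2,r1:5,r2:Add3,r3:Add2
cycle 8: CDB Add3=-2 // r0:Mul2,r1:5,r2:-2,r3:Add2
cycle 9: - // r0:Mul2,r1:5,r2:-2,r3:Add2
cycle 10: - // r0:Mul2,r1:5,r2:-2,r3:Add2
cycle 11: CDB Add1=1 // r0:Mul2,r1:5,r2:-2,r3:Add2
cycle 12: - // r0:Mul2,r1:5,r2:-2,r3:Add2
cycle 13: CDB Mul1=4 // r0:Mul2,r1:5,r2:-2,r3:Add2
cycle 14: - // r0:Mul2,r1:5,r2:-2,r3:Add2
cycle 15: - // r0:Mul2,r1:5,r2:-2,r3:Add2
cycle 16: - // r0:Mul2,r1:5,r2:-2,r3:Add2
cycle 17: - // r0:Mul2,r1:5,r2:-2,r3:Add2
cycle 18: CDB Mul2=20 // r0:20,r1:5,r2:-2,r3:Add2
cycle 19: - // r0:20,r1:5,r2:-2,r3:Add2
cycle 20: - // r0:20,r1:5,r2:-2,r3:Add2
cycle 21: CDB Add2=22 // r0:20,r1:5,r2:-2,r3:22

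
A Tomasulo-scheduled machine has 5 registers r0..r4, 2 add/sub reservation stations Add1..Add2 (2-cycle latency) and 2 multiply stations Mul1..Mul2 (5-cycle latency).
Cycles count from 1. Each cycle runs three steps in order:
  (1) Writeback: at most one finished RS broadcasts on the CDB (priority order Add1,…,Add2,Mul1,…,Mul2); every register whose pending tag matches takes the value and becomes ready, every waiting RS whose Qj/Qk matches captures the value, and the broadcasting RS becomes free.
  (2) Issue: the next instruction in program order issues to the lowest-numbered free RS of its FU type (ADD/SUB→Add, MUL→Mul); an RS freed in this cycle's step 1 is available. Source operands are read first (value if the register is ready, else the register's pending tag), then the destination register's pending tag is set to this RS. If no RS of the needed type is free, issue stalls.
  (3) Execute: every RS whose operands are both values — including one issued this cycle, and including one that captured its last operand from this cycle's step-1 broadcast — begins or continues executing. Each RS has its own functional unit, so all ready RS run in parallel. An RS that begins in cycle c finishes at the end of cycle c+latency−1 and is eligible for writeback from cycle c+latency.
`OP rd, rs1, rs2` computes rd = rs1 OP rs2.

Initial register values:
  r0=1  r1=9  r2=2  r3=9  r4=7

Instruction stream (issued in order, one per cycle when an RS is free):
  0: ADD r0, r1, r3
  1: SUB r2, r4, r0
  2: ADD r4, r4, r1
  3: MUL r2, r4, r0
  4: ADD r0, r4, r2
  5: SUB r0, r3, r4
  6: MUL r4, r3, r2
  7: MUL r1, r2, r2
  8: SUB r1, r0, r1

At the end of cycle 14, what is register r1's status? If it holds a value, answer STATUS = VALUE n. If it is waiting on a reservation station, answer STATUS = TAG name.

STATUS = TAG Add2

c1: issue ADD r0<-Add1 | r0:Add1,r1:9,r2:2,r3:9,r4:7
c2: issue SUB r2<-Add2 | r0:Add1,r1:9,r2:Add2,r3:9,r4:7
c3: CDB Add1=18; issue ADD r4<-Add1 | r0:18,r1:9,r2:Add2,r3:9,r4:Add1
c4: issue MUL r2<-Mul1 | r0:18,r1:9,r2:Mul1,r3:9,r4:Add1
c5: CDB Add1=16; issue ADD r0<-Add1 | r0:Add1,r1:9,r2:Mul1,r3:9,r4:16
c6: CDB Add2=-11; issue SUB r0<-Add2 | r0:Add2,r1:9,r2:Mul1,r3:9,r4:16
c7: issue MUL r4<-Mul2 | r0:Add2,r1:9,r2:Mul1,r3:9,r4:Mul2
c8: CDB Add2=-7; stall | r0:-7,r1:9,r2:Mul1,r3:9,r4:Mul2
c9: stall | r0:-7,r1:9,r2:Mul1,r3:9,r4:Mul2
c10: CDB Mul1=288; issue MUL r1<-Mul1 | r0:-7,r1:Mul1,r2:288,r3:9,r4:Mul2
c11: issue SUB r1<-Add2 | r0:-7,r1:Add2,r2:288,r3:9,r4:Mul2
c12: CDB Add1=304 | r0:-7,r1:Add2,r2:288,r3:9,r4:Mul2
c13: - | r0:-7,r1:Add2,r2:288,r3:9,r4:Mul2
c14: - | r0:-7,r1:Add2,r2:288,r3:9,r4:Mul2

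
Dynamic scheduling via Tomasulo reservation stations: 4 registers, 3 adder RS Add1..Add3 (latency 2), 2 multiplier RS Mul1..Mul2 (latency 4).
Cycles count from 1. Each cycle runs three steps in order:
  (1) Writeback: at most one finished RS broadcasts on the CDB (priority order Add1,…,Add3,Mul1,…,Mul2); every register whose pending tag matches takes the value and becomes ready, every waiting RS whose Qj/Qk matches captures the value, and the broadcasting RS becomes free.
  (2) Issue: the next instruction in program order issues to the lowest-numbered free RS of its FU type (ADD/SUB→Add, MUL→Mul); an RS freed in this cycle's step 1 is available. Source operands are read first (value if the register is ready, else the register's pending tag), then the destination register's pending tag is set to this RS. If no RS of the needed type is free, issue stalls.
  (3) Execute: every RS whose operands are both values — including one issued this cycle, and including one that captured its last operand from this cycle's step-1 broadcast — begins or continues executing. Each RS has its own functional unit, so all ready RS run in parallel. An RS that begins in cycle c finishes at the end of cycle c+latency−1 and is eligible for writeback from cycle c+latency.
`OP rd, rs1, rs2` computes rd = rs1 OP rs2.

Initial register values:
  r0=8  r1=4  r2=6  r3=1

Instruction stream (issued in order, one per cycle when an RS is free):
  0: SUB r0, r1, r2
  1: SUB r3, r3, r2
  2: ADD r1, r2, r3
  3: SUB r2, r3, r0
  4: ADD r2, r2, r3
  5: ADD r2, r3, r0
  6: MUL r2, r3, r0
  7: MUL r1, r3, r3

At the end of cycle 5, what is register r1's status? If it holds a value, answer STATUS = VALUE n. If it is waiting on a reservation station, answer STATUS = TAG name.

STATUS = TAG Add1

  c1: issue SUB r0<-Add1  regs: r0:Add1,r1:4,r2:6,r3:1
  c2: issue SUB r3<-Add2  regs: r0:Add1,r1:4,r2:6,r3:Add2
  c3: CDB Add1=-2; issue ADD r1<-Add1  regs: r0:-2,r1:Add1,r2:6,r3:Add2
  c4: CDB Add2=-5; issue SUB r2<-Add2  regs: r0:-2,r1:Add1,r2:Add2,r3:-5
  c5: issue ADD r2<-Add3  regs: r0:-2,r1:Add1,r2:Add3,r3:-5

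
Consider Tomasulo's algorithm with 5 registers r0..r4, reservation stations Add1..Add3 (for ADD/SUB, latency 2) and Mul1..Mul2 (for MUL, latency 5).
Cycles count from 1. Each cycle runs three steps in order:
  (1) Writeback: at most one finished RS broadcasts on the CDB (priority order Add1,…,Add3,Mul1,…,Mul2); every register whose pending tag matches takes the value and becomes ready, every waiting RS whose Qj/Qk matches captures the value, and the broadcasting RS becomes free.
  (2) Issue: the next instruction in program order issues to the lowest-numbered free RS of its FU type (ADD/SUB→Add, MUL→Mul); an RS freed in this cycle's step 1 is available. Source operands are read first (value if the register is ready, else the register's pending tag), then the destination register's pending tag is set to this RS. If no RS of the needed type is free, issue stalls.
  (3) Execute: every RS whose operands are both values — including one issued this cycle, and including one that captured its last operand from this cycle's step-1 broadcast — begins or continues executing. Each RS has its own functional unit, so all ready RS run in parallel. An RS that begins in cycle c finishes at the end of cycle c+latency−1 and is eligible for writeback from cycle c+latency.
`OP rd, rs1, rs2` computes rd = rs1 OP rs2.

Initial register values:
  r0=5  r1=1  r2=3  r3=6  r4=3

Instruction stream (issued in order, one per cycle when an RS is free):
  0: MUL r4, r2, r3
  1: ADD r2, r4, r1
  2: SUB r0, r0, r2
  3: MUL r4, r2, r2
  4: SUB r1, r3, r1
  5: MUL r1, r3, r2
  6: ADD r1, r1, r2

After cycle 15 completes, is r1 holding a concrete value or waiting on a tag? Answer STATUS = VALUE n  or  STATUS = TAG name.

STATUS = VALUE 133

  c1: issue MUL r4<-Mul1  regs: r0:5,r1:1,r2:3,r3:6,r4:Mul1
  c2: issue ADD r2<-Add1  regs: r0:5,r1:1,r2:Add1,r3:6,r4:Mul1
  c3: issue SUB r0<-Add2  regs: r0:Add2,r1:1,r2:Add1,r3:6,r4:Mul1
  c4: issue MUL r4<-Mul2  regs: r0:Add2,r1:1,r2:Add1,r3:6,r4:Mul2
  c5: issue SUB r1<-Add3  regs: r0:Add2,r1:Add3,r2:Add1,r3:6,r4:Mul2
  c6: CDB Mul1=18; issue MUL r1<-Mul1  regs: r0:Add2,r1:Mul1,r2:Add1,r3:6,r4:Mul2
  c7: CDB Add3=5; issue ADD r1<-Add3  regs: r0:Add2,r1:Add3,r2:Add1,r3:6,r4:Mul2
  c8: CDB Add1=19  regs: r0:Add2,r1:Add3,r2:19,r3:6,r4:Mul2
  c9: -  regs: r0:Add2,r1:Add3,r2:19,r3:6,r4:Mul2
  c10: CDB Add2=-14  regs: r0:-14,r1:Add3,r2:19,r3:6,r4:Mul2
  c11: -  regs: r0:-14,r1:Add3,r2:19,r3:6,r4:Mul2
  c12: -  regs: r0:-14,r1:Add3,r2:19,r3:6,r4:Mul2
  c13: CDB Mul1=114  regs: r0:-14,r1:Add3,r2:19,r3:6,r4:Mul2
  c14: CDB Mul2=361  regs: r0:-14,r1:Add3,r2:19,r3:6,r4:361
  c15: CDB Add3=133  regs: r0:-14,r1:133,r2:19,r3:6,r4:361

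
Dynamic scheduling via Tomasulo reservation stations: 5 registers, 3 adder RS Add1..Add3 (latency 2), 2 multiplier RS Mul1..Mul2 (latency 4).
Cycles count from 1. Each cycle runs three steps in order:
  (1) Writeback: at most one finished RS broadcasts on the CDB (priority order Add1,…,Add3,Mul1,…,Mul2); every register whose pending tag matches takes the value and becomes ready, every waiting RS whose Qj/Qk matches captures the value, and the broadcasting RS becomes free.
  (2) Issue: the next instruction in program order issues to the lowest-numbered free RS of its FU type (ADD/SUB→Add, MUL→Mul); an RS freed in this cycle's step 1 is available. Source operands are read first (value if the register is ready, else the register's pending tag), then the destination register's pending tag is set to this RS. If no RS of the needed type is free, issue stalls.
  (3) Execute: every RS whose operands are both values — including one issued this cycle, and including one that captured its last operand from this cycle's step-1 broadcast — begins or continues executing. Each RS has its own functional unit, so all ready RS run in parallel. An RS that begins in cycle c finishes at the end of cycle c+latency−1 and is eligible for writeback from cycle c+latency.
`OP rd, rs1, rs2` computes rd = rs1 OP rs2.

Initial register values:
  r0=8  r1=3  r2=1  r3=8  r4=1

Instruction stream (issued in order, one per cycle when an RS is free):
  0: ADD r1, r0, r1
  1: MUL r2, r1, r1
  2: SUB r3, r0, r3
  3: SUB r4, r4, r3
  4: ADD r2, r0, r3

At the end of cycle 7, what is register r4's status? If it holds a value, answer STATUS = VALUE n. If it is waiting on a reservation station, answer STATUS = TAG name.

c1: issue ADD r1<-Add1 | r0:8,r1:Add1,r2:1,r3:8,r4:1
c2: issue MUL r2<-Mul1 | r0:8,r1:Add1,r2:Mul1,r3:8,r4:1
c3: CDB Add1=11; issue SUB r3<-Add1 | r0:8,r1:11,r2:Mul1,r3:Add1,r4:1
c4: issue SUB r4<-Add2 | r0:8,r1:11,r2:Mul1,r3:Add1,r4:Add2
c5: CDB Add1=0; issue ADD r2<-Add1 | r0:8,r1:11,r2:Add1,r3:0,r4:Add2
c6: - | r0:8,r1:11,r2:Add1,r3:0,r4:Add2
c7: CDB Add1=8 | r0:8,r1:11,r2:8,r3:0,r4:Add2

STATUS = TAG Add2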